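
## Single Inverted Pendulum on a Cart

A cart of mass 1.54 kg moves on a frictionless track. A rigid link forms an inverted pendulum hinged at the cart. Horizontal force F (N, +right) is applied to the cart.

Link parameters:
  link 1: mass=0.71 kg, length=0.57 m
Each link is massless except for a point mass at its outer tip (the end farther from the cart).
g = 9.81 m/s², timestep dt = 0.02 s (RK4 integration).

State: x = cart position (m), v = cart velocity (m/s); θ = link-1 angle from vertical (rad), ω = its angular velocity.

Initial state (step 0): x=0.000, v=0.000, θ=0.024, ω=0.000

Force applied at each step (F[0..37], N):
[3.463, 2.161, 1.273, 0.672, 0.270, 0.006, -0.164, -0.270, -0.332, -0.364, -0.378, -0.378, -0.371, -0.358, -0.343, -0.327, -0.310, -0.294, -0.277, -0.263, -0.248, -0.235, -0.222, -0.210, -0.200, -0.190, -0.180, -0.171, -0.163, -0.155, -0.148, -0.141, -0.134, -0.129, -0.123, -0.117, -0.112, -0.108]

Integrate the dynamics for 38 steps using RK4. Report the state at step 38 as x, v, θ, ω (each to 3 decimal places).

apply F[0]=+3.463 → step 1: x=0.000, v=0.043, θ=0.023, ω=-0.067
apply F[1]=+2.161 → step 2: x=0.002, v=0.069, θ=0.022, ω=-0.105
apply F[2]=+1.273 → step 3: x=0.003, v=0.084, θ=0.019, ω=-0.123
apply F[3]=+0.672 → step 4: x=0.005, v=0.091, θ=0.017, ω=-0.130
apply F[4]=+0.270 → step 5: x=0.007, v=0.093, θ=0.014, ω=-0.128
apply F[5]=+0.006 → step 6: x=0.008, v=0.092, θ=0.012, ω=-0.122
apply F[6]=-0.164 → step 7: x=0.010, v=0.089, θ=0.009, ω=-0.113
apply F[7]=-0.270 → step 8: x=0.012, v=0.084, θ=0.007, ω=-0.102
apply F[8]=-0.332 → step 9: x=0.014, v=0.079, θ=0.005, ω=-0.092
apply F[9]=-0.364 → step 10: x=0.015, v=0.074, θ=0.004, ω=-0.081
apply F[10]=-0.378 → step 11: x=0.017, v=0.069, θ=0.002, ω=-0.071
apply F[11]=-0.378 → step 12: x=0.018, v=0.064, θ=0.001, ω=-0.062
apply F[12]=-0.371 → step 13: x=0.019, v=0.059, θ=-0.000, ω=-0.053
apply F[13]=-0.358 → step 14: x=0.020, v=0.055, θ=-0.001, ω=-0.045
apply F[14]=-0.343 → step 15: x=0.021, v=0.050, θ=-0.002, ω=-0.039
apply F[15]=-0.327 → step 16: x=0.022, v=0.046, θ=-0.003, ω=-0.032
apply F[16]=-0.310 → step 17: x=0.023, v=0.043, θ=-0.004, ω=-0.027
apply F[17]=-0.294 → step 18: x=0.024, v=0.039, θ=-0.004, ω=-0.022
apply F[18]=-0.277 → step 19: x=0.025, v=0.036, θ=-0.004, ω=-0.018
apply F[19]=-0.263 → step 20: x=0.025, v=0.033, θ=-0.005, ω=-0.014
apply F[20]=-0.248 → step 21: x=0.026, v=0.030, θ=-0.005, ω=-0.011
apply F[21]=-0.235 → step 22: x=0.027, v=0.028, θ=-0.005, ω=-0.008
apply F[22]=-0.222 → step 23: x=0.027, v=0.025, θ=-0.005, ω=-0.006
apply F[23]=-0.210 → step 24: x=0.028, v=0.023, θ=-0.005, ω=-0.004
apply F[24]=-0.200 → step 25: x=0.028, v=0.021, θ=-0.006, ω=-0.002
apply F[25]=-0.190 → step 26: x=0.029, v=0.019, θ=-0.006, ω=-0.001
apply F[26]=-0.180 → step 27: x=0.029, v=0.017, θ=-0.006, ω=0.001
apply F[27]=-0.171 → step 28: x=0.029, v=0.015, θ=-0.006, ω=0.002
apply F[28]=-0.163 → step 29: x=0.030, v=0.014, θ=-0.005, ω=0.003
apply F[29]=-0.155 → step 30: x=0.030, v=0.012, θ=-0.005, ω=0.004
apply F[30]=-0.148 → step 31: x=0.030, v=0.011, θ=-0.005, ω=0.004
apply F[31]=-0.141 → step 32: x=0.030, v=0.009, θ=-0.005, ω=0.005
apply F[32]=-0.134 → step 33: x=0.030, v=0.008, θ=-0.005, ω=0.005
apply F[33]=-0.129 → step 34: x=0.031, v=0.007, θ=-0.005, ω=0.006
apply F[34]=-0.123 → step 35: x=0.031, v=0.006, θ=-0.005, ω=0.006
apply F[35]=-0.117 → step 36: x=0.031, v=0.005, θ=-0.005, ω=0.006
apply F[36]=-0.112 → step 37: x=0.031, v=0.004, θ=-0.005, ω=0.006
apply F[37]=-0.108 → step 38: x=0.031, v=0.003, θ=-0.005, ω=0.006

Answer: x=0.031, v=0.003, θ=-0.005, ω=0.006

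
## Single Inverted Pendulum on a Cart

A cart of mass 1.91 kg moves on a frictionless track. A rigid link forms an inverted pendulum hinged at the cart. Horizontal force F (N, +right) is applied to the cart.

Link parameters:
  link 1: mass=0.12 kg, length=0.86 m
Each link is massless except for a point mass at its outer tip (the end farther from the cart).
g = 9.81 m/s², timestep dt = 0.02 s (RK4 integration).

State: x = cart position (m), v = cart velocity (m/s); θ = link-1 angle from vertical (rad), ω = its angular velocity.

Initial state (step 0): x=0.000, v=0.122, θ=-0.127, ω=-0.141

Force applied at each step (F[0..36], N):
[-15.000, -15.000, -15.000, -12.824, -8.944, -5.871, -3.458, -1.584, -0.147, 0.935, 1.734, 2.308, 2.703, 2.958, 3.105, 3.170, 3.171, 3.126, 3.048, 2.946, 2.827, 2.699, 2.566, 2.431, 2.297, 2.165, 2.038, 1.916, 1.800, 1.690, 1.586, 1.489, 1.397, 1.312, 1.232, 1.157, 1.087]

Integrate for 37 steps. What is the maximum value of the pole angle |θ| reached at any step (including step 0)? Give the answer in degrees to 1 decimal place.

Answer: 7.4°

Derivation:
apply F[0]=-15.000 → step 1: x=0.001, v=-0.033, θ=-0.128, ω=0.009
apply F[1]=-15.000 → step 2: x=-0.001, v=-0.189, θ=-0.127, ω=0.159
apply F[2]=-15.000 → step 3: x=-0.007, v=-0.344, θ=-0.122, ω=0.310
apply F[3]=-12.824 → step 4: x=-0.015, v=-0.477, θ=-0.114, ω=0.436
apply F[4]=-8.944 → step 5: x=-0.025, v=-0.569, θ=-0.105, ω=0.518
apply F[5]=-5.871 → step 6: x=-0.037, v=-0.629, θ=-0.094, ω=0.565
apply F[6]=-3.458 → step 7: x=-0.050, v=-0.665, θ=-0.083, ω=0.586
apply F[7]=-1.584 → step 8: x=-0.064, v=-0.680, θ=-0.071, ω=0.586
apply F[8]=-0.147 → step 9: x=-0.077, v=-0.681, θ=-0.059, ω=0.572
apply F[9]=+0.935 → step 10: x=-0.091, v=-0.671, θ=-0.048, ω=0.548
apply F[10]=+1.734 → step 11: x=-0.104, v=-0.652, θ=-0.037, ω=0.517
apply F[11]=+2.308 → step 12: x=-0.117, v=-0.627, θ=-0.028, ω=0.481
apply F[12]=+2.703 → step 13: x=-0.129, v=-0.599, θ=-0.018, ω=0.442
apply F[13]=+2.958 → step 14: x=-0.141, v=-0.568, θ=-0.010, ω=0.403
apply F[14]=+3.105 → step 15: x=-0.152, v=-0.535, θ=-0.002, ω=0.364
apply F[15]=+3.170 → step 16: x=-0.162, v=-0.502, θ=0.005, ω=0.325
apply F[16]=+3.171 → step 17: x=-0.172, v=-0.469, θ=0.011, ω=0.289
apply F[17]=+3.126 → step 18: x=-0.181, v=-0.436, θ=0.016, ω=0.254
apply F[18]=+3.048 → step 19: x=-0.189, v=-0.404, θ=0.021, ω=0.221
apply F[19]=+2.946 → step 20: x=-0.197, v=-0.374, θ=0.025, ω=0.191
apply F[20]=+2.827 → step 21: x=-0.204, v=-0.345, θ=0.029, ω=0.163
apply F[21]=+2.699 → step 22: x=-0.211, v=-0.317, θ=0.032, ω=0.138
apply F[22]=+2.566 → step 23: x=-0.217, v=-0.290, θ=0.034, ω=0.114
apply F[23]=+2.431 → step 24: x=-0.223, v=-0.265, θ=0.036, ω=0.093
apply F[24]=+2.297 → step 25: x=-0.228, v=-0.242, θ=0.038, ω=0.074
apply F[25]=+2.165 → step 26: x=-0.232, v=-0.219, θ=0.039, ω=0.057
apply F[26]=+2.038 → step 27: x=-0.236, v=-0.199, θ=0.040, ω=0.042
apply F[27]=+1.916 → step 28: x=-0.240, v=-0.179, θ=0.041, ω=0.029
apply F[28]=+1.800 → step 29: x=-0.244, v=-0.161, θ=0.041, ω=0.017
apply F[29]=+1.690 → step 30: x=-0.247, v=-0.144, θ=0.042, ω=0.007
apply F[30]=+1.586 → step 31: x=-0.249, v=-0.127, θ=0.042, ω=-0.003
apply F[31]=+1.489 → step 32: x=-0.252, v=-0.112, θ=0.042, ω=-0.011
apply F[32]=+1.397 → step 33: x=-0.254, v=-0.098, θ=0.041, ω=-0.018
apply F[33]=+1.312 → step 34: x=-0.256, v=-0.085, θ=0.041, ω=-0.024
apply F[34]=+1.232 → step 35: x=-0.257, v=-0.073, θ=0.040, ω=-0.029
apply F[35]=+1.157 → step 36: x=-0.259, v=-0.061, θ=0.040, ω=-0.033
apply F[36]=+1.087 → step 37: x=-0.260, v=-0.050, θ=0.039, ω=-0.037
Max |angle| over trajectory = 0.128 rad = 7.4°.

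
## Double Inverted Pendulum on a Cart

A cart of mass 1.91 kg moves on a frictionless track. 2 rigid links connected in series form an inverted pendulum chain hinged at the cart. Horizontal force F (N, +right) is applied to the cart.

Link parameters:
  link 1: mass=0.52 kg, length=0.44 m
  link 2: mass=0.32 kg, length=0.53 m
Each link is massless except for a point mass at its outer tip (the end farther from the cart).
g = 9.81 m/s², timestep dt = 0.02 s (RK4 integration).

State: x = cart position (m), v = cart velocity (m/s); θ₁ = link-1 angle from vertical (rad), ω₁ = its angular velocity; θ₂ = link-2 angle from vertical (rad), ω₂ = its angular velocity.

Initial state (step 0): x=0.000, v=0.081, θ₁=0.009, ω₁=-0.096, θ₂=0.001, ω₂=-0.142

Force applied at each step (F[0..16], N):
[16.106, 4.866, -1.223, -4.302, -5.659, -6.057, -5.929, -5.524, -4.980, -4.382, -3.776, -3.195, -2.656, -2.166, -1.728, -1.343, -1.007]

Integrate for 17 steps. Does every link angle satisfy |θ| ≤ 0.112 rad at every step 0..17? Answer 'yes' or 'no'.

apply F[0]=+16.106 → step 1: x=0.003, v=0.249, θ₁=0.003, ω₁=-0.473, θ₂=-0.002, ω₂=-0.146
apply F[1]=+4.866 → step 2: x=0.009, v=0.300, θ₁=-0.007, ω₁=-0.589, θ₂=-0.005, ω₂=-0.147
apply F[2]=-1.223 → step 3: x=0.015, v=0.288, θ₁=-0.019, ω₁=-0.571, θ₂=-0.008, ω₂=-0.143
apply F[3]=-4.302 → step 4: x=0.020, v=0.246, θ₁=-0.029, ω₁=-0.488, θ₂=-0.011, ω₂=-0.134
apply F[4]=-5.659 → step 5: x=0.024, v=0.189, θ₁=-0.038, ω₁=-0.381, θ₂=-0.013, ω₂=-0.121
apply F[5]=-6.057 → step 6: x=0.028, v=0.129, θ₁=-0.045, ω₁=-0.271, θ₂=-0.015, ω₂=-0.105
apply F[6]=-5.929 → step 7: x=0.030, v=0.071, θ₁=-0.049, ω₁=-0.169, θ₂=-0.017, ω₂=-0.086
apply F[7]=-5.524 → step 8: x=0.030, v=0.018, θ₁=-0.052, ω₁=-0.079, θ₂=-0.019, ω₂=-0.066
apply F[8]=-4.980 → step 9: x=0.030, v=-0.030, θ₁=-0.052, ω₁=-0.004, θ₂=-0.020, ω₂=-0.047
apply F[9]=-4.382 → step 10: x=0.029, v=-0.071, θ₁=-0.052, ω₁=0.058, θ₂=-0.021, ω₂=-0.027
apply F[10]=-3.776 → step 11: x=0.028, v=-0.106, θ₁=-0.050, ω₁=0.107, θ₂=-0.021, ω₂=-0.009
apply F[11]=-3.195 → step 12: x=0.025, v=-0.135, θ₁=-0.048, ω₁=0.144, θ₂=-0.021, ω₂=0.007
apply F[12]=-2.656 → step 13: x=0.022, v=-0.159, θ₁=-0.045, ω₁=0.170, θ₂=-0.021, ω₂=0.023
apply F[13]=-2.166 → step 14: x=0.019, v=-0.178, θ₁=-0.041, ω₁=0.188, θ₂=-0.020, ω₂=0.036
apply F[14]=-1.728 → step 15: x=0.015, v=-0.193, θ₁=-0.037, ω₁=0.199, θ₂=-0.019, ω₂=0.047
apply F[15]=-1.343 → step 16: x=0.011, v=-0.204, θ₁=-0.033, ω₁=0.204, θ₂=-0.018, ω₂=0.057
apply F[16]=-1.007 → step 17: x=0.007, v=-0.212, θ₁=-0.029, ω₁=0.204, θ₂=-0.017, ω₂=0.065
Max |angle| over trajectory = 0.052 rad; bound = 0.112 → within bound.

Answer: yes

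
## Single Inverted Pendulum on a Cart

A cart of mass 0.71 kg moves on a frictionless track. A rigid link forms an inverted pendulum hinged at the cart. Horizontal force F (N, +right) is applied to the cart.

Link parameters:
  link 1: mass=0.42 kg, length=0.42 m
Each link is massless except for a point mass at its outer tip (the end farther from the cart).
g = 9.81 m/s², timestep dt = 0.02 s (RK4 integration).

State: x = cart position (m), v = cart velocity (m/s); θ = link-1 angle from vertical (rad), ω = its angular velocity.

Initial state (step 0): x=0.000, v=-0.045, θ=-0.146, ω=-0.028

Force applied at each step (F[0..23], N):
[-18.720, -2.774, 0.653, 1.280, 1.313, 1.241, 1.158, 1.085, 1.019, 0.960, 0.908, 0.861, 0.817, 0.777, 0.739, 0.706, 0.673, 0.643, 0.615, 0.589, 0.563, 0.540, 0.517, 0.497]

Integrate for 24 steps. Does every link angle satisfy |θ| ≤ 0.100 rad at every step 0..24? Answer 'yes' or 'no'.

apply F[0]=-18.720 → step 1: x=-0.006, v=-0.550, θ=-0.135, ω=1.096
apply F[1]=-2.774 → step 2: x=-0.018, v=-0.614, θ=-0.113, ω=1.190
apply F[2]=+0.653 → step 3: x=-0.030, v=-0.585, θ=-0.090, ω=1.074
apply F[3]=+1.280 → step 4: x=-0.041, v=-0.540, θ=-0.070, ω=0.930
apply F[4]=+1.313 → step 5: x=-0.051, v=-0.497, θ=-0.053, ω=0.798
apply F[5]=+1.241 → step 6: x=-0.061, v=-0.457, θ=-0.038, ω=0.682
apply F[6]=+1.158 → step 7: x=-0.070, v=-0.421, θ=-0.025, ω=0.581
apply F[7]=+1.085 → step 8: x=-0.078, v=-0.388, θ=-0.014, ω=0.494
apply F[8]=+1.019 → step 9: x=-0.085, v=-0.358, θ=-0.005, ω=0.418
apply F[9]=+0.960 → step 10: x=-0.092, v=-0.331, θ=0.002, ω=0.353
apply F[10]=+0.908 → step 11: x=-0.098, v=-0.306, θ=0.009, ω=0.296
apply F[11]=+0.861 → step 12: x=-0.104, v=-0.283, θ=0.014, ω=0.247
apply F[12]=+0.817 → step 13: x=-0.110, v=-0.262, θ=0.019, ω=0.205
apply F[13]=+0.777 → step 14: x=-0.115, v=-0.242, θ=0.022, ω=0.168
apply F[14]=+0.739 → step 15: x=-0.119, v=-0.224, θ=0.026, ω=0.136
apply F[15]=+0.706 → step 16: x=-0.124, v=-0.207, θ=0.028, ω=0.109
apply F[16]=+0.673 → step 17: x=-0.128, v=-0.192, θ=0.030, ω=0.085
apply F[17]=+0.643 → step 18: x=-0.131, v=-0.177, θ=0.031, ω=0.065
apply F[18]=+0.615 → step 19: x=-0.135, v=-0.164, θ=0.033, ω=0.047
apply F[19]=+0.589 → step 20: x=-0.138, v=-0.151, θ=0.033, ω=0.032
apply F[20]=+0.563 → step 21: x=-0.141, v=-0.139, θ=0.034, ω=0.020
apply F[21]=+0.540 → step 22: x=-0.143, v=-0.128, θ=0.034, ω=0.009
apply F[22]=+0.517 → step 23: x=-0.146, v=-0.117, θ=0.034, ω=-0.000
apply F[23]=+0.497 → step 24: x=-0.148, v=-0.107, θ=0.034, ω=-0.008
Max |angle| over trajectory = 0.146 rad; bound = 0.100 → exceeded.

Answer: no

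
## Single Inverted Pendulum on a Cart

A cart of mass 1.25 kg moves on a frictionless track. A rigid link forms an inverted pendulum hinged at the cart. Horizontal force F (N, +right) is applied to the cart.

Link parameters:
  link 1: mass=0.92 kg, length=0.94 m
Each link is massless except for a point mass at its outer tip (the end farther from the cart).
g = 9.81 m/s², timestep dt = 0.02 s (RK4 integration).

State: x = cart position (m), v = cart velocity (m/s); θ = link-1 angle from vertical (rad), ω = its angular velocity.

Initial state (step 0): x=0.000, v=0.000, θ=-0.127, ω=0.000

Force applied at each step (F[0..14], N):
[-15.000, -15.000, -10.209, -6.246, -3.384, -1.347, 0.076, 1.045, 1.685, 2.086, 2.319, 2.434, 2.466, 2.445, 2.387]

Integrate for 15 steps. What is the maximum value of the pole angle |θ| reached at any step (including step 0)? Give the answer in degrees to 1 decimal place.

apply F[0]=-15.000 → step 1: x=-0.002, v=-0.219, θ=-0.125, ω=0.205
apply F[1]=-15.000 → step 2: x=-0.009, v=-0.440, θ=-0.119, ω=0.412
apply F[2]=-10.209 → step 3: x=-0.019, v=-0.586, θ=-0.109, ω=0.543
apply F[3]=-6.246 → step 4: x=-0.032, v=-0.671, θ=-0.098, ω=0.611
apply F[4]=-3.384 → step 5: x=-0.045, v=-0.712, θ=-0.085, ω=0.636
apply F[5]=-1.347 → step 6: x=-0.060, v=-0.722, θ=-0.073, ω=0.631
apply F[6]=+0.076 → step 7: x=-0.074, v=-0.712, θ=-0.060, ω=0.606
apply F[7]=+1.045 → step 8: x=-0.088, v=-0.688, θ=-0.048, ω=0.569
apply F[8]=+1.685 → step 9: x=-0.102, v=-0.655, θ=-0.038, ω=0.525
apply F[9]=+2.086 → step 10: x=-0.114, v=-0.617, θ=-0.028, ω=0.478
apply F[10]=+2.319 → step 11: x=-0.126, v=-0.577, θ=-0.018, ω=0.430
apply F[11]=+2.434 → step 12: x=-0.137, v=-0.536, θ=-0.010, ω=0.383
apply F[12]=+2.466 → step 13: x=-0.148, v=-0.495, θ=-0.003, ω=0.339
apply F[13]=+2.445 → step 14: x=-0.157, v=-0.456, θ=0.003, ω=0.297
apply F[14]=+2.387 → step 15: x=-0.166, v=-0.419, θ=0.009, ω=0.259
Max |angle| over trajectory = 0.127 rad = 7.3°.

Answer: 7.3°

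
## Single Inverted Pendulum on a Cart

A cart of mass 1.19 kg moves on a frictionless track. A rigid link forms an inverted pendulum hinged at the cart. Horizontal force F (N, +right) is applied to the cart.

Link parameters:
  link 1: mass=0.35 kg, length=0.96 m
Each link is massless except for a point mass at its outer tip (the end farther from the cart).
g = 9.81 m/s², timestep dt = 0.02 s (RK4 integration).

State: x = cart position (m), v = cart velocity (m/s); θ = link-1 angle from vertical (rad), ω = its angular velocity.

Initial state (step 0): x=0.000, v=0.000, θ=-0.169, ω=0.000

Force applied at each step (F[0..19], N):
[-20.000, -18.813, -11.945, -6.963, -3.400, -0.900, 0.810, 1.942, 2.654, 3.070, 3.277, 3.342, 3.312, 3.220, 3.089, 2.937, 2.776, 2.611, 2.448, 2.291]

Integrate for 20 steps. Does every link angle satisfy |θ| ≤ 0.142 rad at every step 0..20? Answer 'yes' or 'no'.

apply F[0]=-20.000 → step 1: x=-0.003, v=-0.324, θ=-0.166, ω=0.299
apply F[1]=-18.813 → step 2: x=-0.013, v=-0.629, θ=-0.157, ω=0.579
apply F[2]=-11.945 → step 3: x=-0.027, v=-0.820, θ=-0.144, ω=0.745
apply F[3]=-6.963 → step 4: x=-0.045, v=-0.929, θ=-0.128, ω=0.830
apply F[4]=-3.400 → step 5: x=-0.064, v=-0.980, θ=-0.111, ω=0.858
apply F[5]=-0.900 → step 6: x=-0.084, v=-0.989, θ=-0.094, ω=0.847
apply F[6]=+0.810 → step 7: x=-0.103, v=-0.971, θ=-0.078, ω=0.810
apply F[7]=+1.942 → step 8: x=-0.122, v=-0.935, θ=-0.062, ω=0.758
apply F[8]=+2.654 → step 9: x=-0.140, v=-0.887, θ=-0.048, ω=0.698
apply F[9]=+3.070 → step 10: x=-0.158, v=-0.834, θ=-0.034, ω=0.633
apply F[10]=+3.277 → step 11: x=-0.174, v=-0.777, θ=-0.022, ω=0.569
apply F[11]=+3.342 → step 12: x=-0.189, v=-0.720, θ=-0.011, ω=0.506
apply F[12]=+3.312 → step 13: x=-0.203, v=-0.664, θ=-0.002, ω=0.446
apply F[13]=+3.220 → step 14: x=-0.215, v=-0.610, θ=0.006, ω=0.390
apply F[14]=+3.089 → step 15: x=-0.227, v=-0.558, θ=0.014, ω=0.339
apply F[15]=+2.937 → step 16: x=-0.238, v=-0.510, θ=0.020, ω=0.292
apply F[16]=+2.776 → step 17: x=-0.247, v=-0.465, θ=0.025, ω=0.249
apply F[17]=+2.611 → step 18: x=-0.256, v=-0.422, θ=0.030, ω=0.211
apply F[18]=+2.448 → step 19: x=-0.264, v=-0.383, θ=0.034, ω=0.177
apply F[19]=+2.291 → step 20: x=-0.272, v=-0.347, θ=0.037, ω=0.146
Max |angle| over trajectory = 0.169 rad; bound = 0.142 → exceeded.

Answer: no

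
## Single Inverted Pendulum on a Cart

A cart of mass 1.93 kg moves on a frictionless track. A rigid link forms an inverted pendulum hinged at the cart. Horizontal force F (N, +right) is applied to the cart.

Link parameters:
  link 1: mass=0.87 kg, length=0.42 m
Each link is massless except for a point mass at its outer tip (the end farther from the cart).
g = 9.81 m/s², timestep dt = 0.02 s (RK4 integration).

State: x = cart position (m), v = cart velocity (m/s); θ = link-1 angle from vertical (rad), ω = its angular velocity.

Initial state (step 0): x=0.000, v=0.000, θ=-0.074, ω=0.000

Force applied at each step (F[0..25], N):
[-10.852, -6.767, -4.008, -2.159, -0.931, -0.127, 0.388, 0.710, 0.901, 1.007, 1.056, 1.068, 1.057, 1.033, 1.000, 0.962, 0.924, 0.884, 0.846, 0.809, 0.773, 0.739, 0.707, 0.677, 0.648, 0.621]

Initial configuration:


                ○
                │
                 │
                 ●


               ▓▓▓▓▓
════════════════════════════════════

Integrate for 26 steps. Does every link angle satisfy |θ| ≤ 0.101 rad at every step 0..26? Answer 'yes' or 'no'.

Answer: yes

Derivation:
apply F[0]=-10.852 → step 1: x=-0.001, v=-0.106, θ=-0.072, ω=0.217
apply F[1]=-6.767 → step 2: x=-0.004, v=-0.170, θ=-0.066, ω=0.336
apply F[2]=-4.008 → step 3: x=-0.008, v=-0.206, θ=-0.059, ω=0.393
apply F[3]=-2.159 → step 4: x=-0.012, v=-0.223, θ=-0.051, ω=0.408
apply F[4]=-0.931 → step 5: x=-0.016, v=-0.229, θ=-0.043, ω=0.400
apply F[5]=-0.127 → step 6: x=-0.021, v=-0.227, θ=-0.035, ω=0.376
apply F[6]=+0.388 → step 7: x=-0.025, v=-0.220, θ=-0.028, ω=0.346
apply F[7]=+0.710 → step 8: x=-0.030, v=-0.210, θ=-0.021, ω=0.311
apply F[8]=+0.901 → step 9: x=-0.034, v=-0.199, θ=-0.016, ω=0.277
apply F[9]=+1.007 → step 10: x=-0.038, v=-0.188, θ=-0.010, ω=0.243
apply F[10]=+1.056 → step 11: x=-0.041, v=-0.176, θ=-0.006, ω=0.212
apply F[11]=+1.068 → step 12: x=-0.045, v=-0.165, θ=-0.002, ω=0.183
apply F[12]=+1.057 → step 13: x=-0.048, v=-0.154, θ=0.001, ω=0.156
apply F[13]=+1.033 → step 14: x=-0.051, v=-0.143, θ=0.004, ω=0.133
apply F[14]=+1.000 → step 15: x=-0.054, v=-0.133, θ=0.007, ω=0.112
apply F[15]=+0.962 → step 16: x=-0.056, v=-0.124, θ=0.009, ω=0.094
apply F[16]=+0.924 → step 17: x=-0.059, v=-0.115, θ=0.011, ω=0.078
apply F[17]=+0.884 → step 18: x=-0.061, v=-0.107, θ=0.012, ω=0.063
apply F[18]=+0.846 → step 19: x=-0.063, v=-0.100, θ=0.013, ω=0.051
apply F[19]=+0.809 → step 20: x=-0.065, v=-0.092, θ=0.014, ω=0.040
apply F[20]=+0.773 → step 21: x=-0.067, v=-0.086, θ=0.015, ω=0.031
apply F[21]=+0.739 → step 22: x=-0.068, v=-0.079, θ=0.015, ω=0.023
apply F[22]=+0.707 → step 23: x=-0.070, v=-0.073, θ=0.016, ω=0.016
apply F[23]=+0.677 → step 24: x=-0.071, v=-0.068, θ=0.016, ω=0.010
apply F[24]=+0.648 → step 25: x=-0.072, v=-0.062, θ=0.016, ω=0.005
apply F[25]=+0.621 → step 26: x=-0.074, v=-0.057, θ=0.016, ω=0.001
Max |angle| over trajectory = 0.074 rad; bound = 0.101 → within bound.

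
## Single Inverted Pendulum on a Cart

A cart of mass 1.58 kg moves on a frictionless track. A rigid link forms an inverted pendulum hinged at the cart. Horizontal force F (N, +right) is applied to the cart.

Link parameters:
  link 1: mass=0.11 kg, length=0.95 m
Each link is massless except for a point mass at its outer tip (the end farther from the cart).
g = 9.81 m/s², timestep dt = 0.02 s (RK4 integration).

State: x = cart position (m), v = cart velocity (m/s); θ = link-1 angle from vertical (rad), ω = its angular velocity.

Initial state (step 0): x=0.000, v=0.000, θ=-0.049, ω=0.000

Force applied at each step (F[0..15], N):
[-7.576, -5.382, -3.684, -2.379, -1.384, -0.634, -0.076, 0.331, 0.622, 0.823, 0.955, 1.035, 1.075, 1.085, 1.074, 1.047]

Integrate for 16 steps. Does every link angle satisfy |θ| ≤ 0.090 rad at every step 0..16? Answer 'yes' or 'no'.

Answer: yes

Derivation:
apply F[0]=-7.576 → step 1: x=-0.001, v=-0.095, θ=-0.048, ω=0.090
apply F[1]=-5.382 → step 2: x=-0.004, v=-0.163, θ=-0.046, ω=0.151
apply F[2]=-3.684 → step 3: x=-0.007, v=-0.209, θ=-0.042, ω=0.191
apply F[3]=-2.379 → step 4: x=-0.012, v=-0.238, θ=-0.038, ω=0.213
apply F[4]=-1.384 → step 5: x=-0.017, v=-0.255, θ=-0.034, ω=0.224
apply F[5]=-0.634 → step 6: x=-0.022, v=-0.263, θ=-0.029, ω=0.225
apply F[6]=-0.076 → step 7: x=-0.027, v=-0.264, θ=-0.025, ω=0.220
apply F[7]=+0.331 → step 8: x=-0.032, v=-0.259, θ=-0.021, ω=0.211
apply F[8]=+0.622 → step 9: x=-0.037, v=-0.251, θ=-0.017, ω=0.199
apply F[9]=+0.823 → step 10: x=-0.042, v=-0.240, θ=-0.013, ω=0.184
apply F[10]=+0.955 → step 11: x=-0.047, v=-0.228, θ=-0.009, ω=0.169
apply F[11]=+1.035 → step 12: x=-0.051, v=-0.215, θ=-0.006, ω=0.154
apply F[12]=+1.075 → step 13: x=-0.056, v=-0.201, θ=-0.003, ω=0.138
apply F[13]=+1.085 → step 14: x=-0.059, v=-0.187, θ=-0.000, ω=0.124
apply F[14]=+1.074 → step 15: x=-0.063, v=-0.174, θ=0.002, ω=0.110
apply F[15]=+1.047 → step 16: x=-0.066, v=-0.161, θ=0.004, ω=0.096
Max |angle| over trajectory = 0.049 rad; bound = 0.090 → within bound.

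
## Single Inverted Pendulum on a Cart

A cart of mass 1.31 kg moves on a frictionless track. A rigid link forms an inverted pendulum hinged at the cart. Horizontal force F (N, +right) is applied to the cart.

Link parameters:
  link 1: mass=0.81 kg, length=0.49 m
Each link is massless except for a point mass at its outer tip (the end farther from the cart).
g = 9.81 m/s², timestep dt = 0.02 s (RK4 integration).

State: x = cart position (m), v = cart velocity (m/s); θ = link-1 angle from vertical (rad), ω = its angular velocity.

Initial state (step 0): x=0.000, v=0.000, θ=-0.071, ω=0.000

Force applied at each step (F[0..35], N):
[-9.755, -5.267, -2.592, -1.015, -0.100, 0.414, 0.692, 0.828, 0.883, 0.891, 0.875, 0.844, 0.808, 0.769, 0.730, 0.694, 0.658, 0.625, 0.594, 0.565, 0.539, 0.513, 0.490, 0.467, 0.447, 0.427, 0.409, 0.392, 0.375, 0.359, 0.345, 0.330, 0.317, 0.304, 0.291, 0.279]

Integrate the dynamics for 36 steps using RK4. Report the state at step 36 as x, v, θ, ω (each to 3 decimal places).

Answer: x=-0.079, v=-0.012, θ=0.013, ω=-0.017

Derivation:
apply F[0]=-9.755 → step 1: x=-0.001, v=-0.140, θ=-0.068, ω=0.257
apply F[1]=-5.267 → step 2: x=-0.005, v=-0.212, θ=-0.062, ω=0.378
apply F[2]=-2.592 → step 3: x=-0.009, v=-0.245, θ=-0.054, ω=0.421
apply F[3]=-1.015 → step 4: x=-0.014, v=-0.254, θ=-0.046, ω=0.420
apply F[4]=-0.100 → step 5: x=-0.020, v=-0.251, θ=-0.038, ω=0.397
apply F[5]=+0.414 → step 6: x=-0.024, v=-0.241, θ=-0.030, ω=0.362
apply F[6]=+0.692 → step 7: x=-0.029, v=-0.227, θ=-0.023, ω=0.324
apply F[7]=+0.828 → step 8: x=-0.034, v=-0.212, θ=-0.017, ω=0.285
apply F[8]=+0.883 → step 9: x=-0.038, v=-0.197, θ=-0.012, ω=0.248
apply F[9]=+0.891 → step 10: x=-0.041, v=-0.182, θ=-0.007, ω=0.214
apply F[10]=+0.875 → step 11: x=-0.045, v=-0.168, θ=-0.003, ω=0.184
apply F[11]=+0.844 → step 12: x=-0.048, v=-0.155, θ=0.000, ω=0.157
apply F[12]=+0.808 → step 13: x=-0.051, v=-0.143, θ=0.003, ω=0.132
apply F[13]=+0.769 → step 14: x=-0.054, v=-0.131, θ=0.006, ω=0.111
apply F[14]=+0.730 → step 15: x=-0.056, v=-0.121, θ=0.008, ω=0.093
apply F[15]=+0.694 → step 16: x=-0.059, v=-0.112, θ=0.009, ω=0.077
apply F[16]=+0.658 → step 17: x=-0.061, v=-0.103, θ=0.011, ω=0.063
apply F[17]=+0.625 → step 18: x=-0.063, v=-0.095, θ=0.012, ω=0.051
apply F[18]=+0.594 → step 19: x=-0.065, v=-0.087, θ=0.013, ω=0.040
apply F[19]=+0.565 → step 20: x=-0.066, v=-0.080, θ=0.014, ω=0.031
apply F[20]=+0.539 → step 21: x=-0.068, v=-0.073, θ=0.014, ω=0.023
apply F[21]=+0.513 → step 22: x=-0.069, v=-0.067, θ=0.014, ω=0.017
apply F[22]=+0.490 → step 23: x=-0.070, v=-0.062, θ=0.015, ω=0.011
apply F[23]=+0.467 → step 24: x=-0.072, v=-0.056, θ=0.015, ω=0.006
apply F[24]=+0.447 → step 25: x=-0.073, v=-0.051, θ=0.015, ω=0.002
apply F[25]=+0.427 → step 26: x=-0.074, v=-0.047, θ=0.015, ω=-0.002
apply F[26]=+0.409 → step 27: x=-0.075, v=-0.042, θ=0.015, ω=-0.005
apply F[27]=+0.392 → step 28: x=-0.075, v=-0.038, θ=0.015, ω=-0.008
apply F[28]=+0.375 → step 29: x=-0.076, v=-0.034, θ=0.015, ω=-0.010
apply F[29]=+0.359 → step 30: x=-0.077, v=-0.030, θ=0.014, ω=-0.012
apply F[30]=+0.345 → step 31: x=-0.077, v=-0.027, θ=0.014, ω=-0.013
apply F[31]=+0.330 → step 32: x=-0.078, v=-0.023, θ=0.014, ω=-0.014
apply F[32]=+0.317 → step 33: x=-0.078, v=-0.020, θ=0.014, ω=-0.015
apply F[33]=+0.304 → step 34: x=-0.079, v=-0.017, θ=0.013, ω=-0.016
apply F[34]=+0.291 → step 35: x=-0.079, v=-0.014, θ=0.013, ω=-0.017
apply F[35]=+0.279 → step 36: x=-0.079, v=-0.012, θ=0.013, ω=-0.017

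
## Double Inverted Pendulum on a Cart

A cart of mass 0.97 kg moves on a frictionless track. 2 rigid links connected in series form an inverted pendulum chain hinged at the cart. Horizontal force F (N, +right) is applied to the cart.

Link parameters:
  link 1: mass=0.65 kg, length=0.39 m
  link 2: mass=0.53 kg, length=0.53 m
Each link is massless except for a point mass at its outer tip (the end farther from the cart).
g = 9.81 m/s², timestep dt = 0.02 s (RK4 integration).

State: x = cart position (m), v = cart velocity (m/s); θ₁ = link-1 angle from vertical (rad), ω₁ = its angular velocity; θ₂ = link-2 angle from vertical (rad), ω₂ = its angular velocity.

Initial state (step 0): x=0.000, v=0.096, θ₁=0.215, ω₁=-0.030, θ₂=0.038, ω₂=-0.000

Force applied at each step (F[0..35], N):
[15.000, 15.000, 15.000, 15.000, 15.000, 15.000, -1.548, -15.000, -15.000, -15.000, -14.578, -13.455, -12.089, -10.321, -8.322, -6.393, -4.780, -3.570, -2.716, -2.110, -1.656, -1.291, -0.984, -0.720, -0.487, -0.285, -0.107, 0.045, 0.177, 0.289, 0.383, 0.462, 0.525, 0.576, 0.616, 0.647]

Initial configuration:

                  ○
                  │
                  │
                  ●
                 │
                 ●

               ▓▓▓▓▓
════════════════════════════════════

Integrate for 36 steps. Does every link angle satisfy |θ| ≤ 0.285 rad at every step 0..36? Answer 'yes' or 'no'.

Answer: yes

Derivation:
apply F[0]=+15.000 → step 1: x=0.004, v=0.344, θ₁=0.210, ω₁=-0.460, θ₂=0.037, ω₂=-0.142
apply F[1]=+15.000 → step 2: x=0.014, v=0.596, θ₁=0.196, ω₁=-0.908, θ₂=0.032, ω₂=-0.277
apply F[2]=+15.000 → step 3: x=0.028, v=0.854, θ₁=0.174, ω₁=-1.395, θ₂=0.026, ω₂=-0.398
apply F[3]=+15.000 → step 4: x=0.048, v=1.123, θ₁=0.140, ω₁=-1.938, θ₂=0.017, ω₂=-0.496
apply F[4]=+15.000 → step 5: x=0.073, v=1.406, θ₁=0.096, ω₁=-2.556, θ₂=0.006, ω₂=-0.564
apply F[5]=+15.000 → step 6: x=0.104, v=1.703, θ₁=0.037, ω₁=-3.260, θ₂=-0.006, ω₂=-0.599
apply F[6]=-1.548 → step 7: x=0.138, v=1.670, θ₁=-0.027, ω₁=-3.170, θ₂=-0.018, ω₂=-0.606
apply F[7]=-15.000 → step 8: x=0.168, v=1.371, θ₁=-0.083, ω₁=-2.444, θ₂=-0.030, ω₂=-0.589
apply F[8]=-15.000 → step 9: x=0.193, v=1.086, θ₁=-0.125, ω₁=-1.796, θ₂=-0.041, ω₂=-0.544
apply F[9]=-15.000 → step 10: x=0.212, v=0.813, θ₁=-0.155, ω₁=-1.215, θ₂=-0.051, ω₂=-0.475
apply F[10]=-14.578 → step 11: x=0.226, v=0.557, θ₁=-0.174, ω₁=-0.703, θ₂=-0.060, ω₂=-0.391
apply F[11]=-13.455 → step 12: x=0.235, v=0.330, θ₁=-0.184, ω₁=-0.273, θ₂=-0.067, ω₂=-0.300
apply F[12]=-12.089 → step 13: x=0.239, v=0.131, θ₁=-0.186, ω₁=0.080, θ₂=-0.072, ω₂=-0.211
apply F[13]=-10.321 → step 14: x=0.240, v=-0.033, θ₁=-0.181, ω₁=0.351, θ₂=-0.076, ω₂=-0.128
apply F[14]=-8.322 → step 15: x=0.238, v=-0.159, θ₁=-0.173, ω₁=0.536, θ₂=-0.077, ω₂=-0.055
apply F[15]=-6.393 → step 16: x=0.234, v=-0.249, θ₁=-0.161, ω₁=0.643, θ₂=-0.078, ω₂=0.008
apply F[16]=-4.780 → step 17: x=0.229, v=-0.310, θ₁=-0.148, ω₁=0.690, θ₂=-0.077, ω₂=0.060
apply F[17]=-3.570 → step 18: x=0.222, v=-0.351, θ₁=-0.134, ω₁=0.695, θ₂=-0.075, ω₂=0.103
apply F[18]=-2.716 → step 19: x=0.215, v=-0.377, θ₁=-0.120, ω₁=0.677, θ₂=-0.073, ω₂=0.138
apply F[19]=-2.110 → step 20: x=0.207, v=-0.394, θ₁=-0.107, ω₁=0.646, θ₂=-0.070, ω₂=0.165
apply F[20]=-1.656 → step 21: x=0.199, v=-0.404, θ₁=-0.094, ω₁=0.610, θ₂=-0.066, ω₂=0.187
apply F[21]=-1.291 → step 22: x=0.191, v=-0.410, θ₁=-0.083, ω₁=0.571, θ₂=-0.063, ω₂=0.202
apply F[22]=-0.984 → step 23: x=0.183, v=-0.413, θ₁=-0.072, ω₁=0.531, θ₂=-0.058, ω₂=0.213
apply F[23]=-0.720 → step 24: x=0.174, v=-0.412, θ₁=-0.061, ω₁=0.492, θ₂=-0.054, ω₂=0.220
apply F[24]=-0.487 → step 25: x=0.166, v=-0.409, θ₁=-0.052, ω₁=0.453, θ₂=-0.050, ω₂=0.223
apply F[25]=-0.285 → step 26: x=0.158, v=-0.403, θ₁=-0.043, ω₁=0.416, θ₂=-0.045, ω₂=0.223
apply F[26]=-0.107 → step 27: x=0.150, v=-0.396, θ₁=-0.035, ω₁=0.379, θ₂=-0.041, ω₂=0.221
apply F[27]=+0.045 → step 28: x=0.142, v=-0.388, θ₁=-0.028, ω₁=0.345, θ₂=-0.036, ω₂=0.216
apply F[28]=+0.177 → step 29: x=0.135, v=-0.378, θ₁=-0.022, ω₁=0.312, θ₂=-0.032, ω₂=0.210
apply F[29]=+0.289 → step 30: x=0.127, v=-0.368, θ₁=-0.016, ω₁=0.281, θ₂=-0.028, ω₂=0.202
apply F[30]=+0.383 → step 31: x=0.120, v=-0.357, θ₁=-0.010, ω₁=0.251, θ₂=-0.024, ω₂=0.193
apply F[31]=+0.462 → step 32: x=0.113, v=-0.346, θ₁=-0.006, ω₁=0.224, θ₂=-0.020, ω₂=0.184
apply F[32]=+0.525 → step 33: x=0.106, v=-0.334, θ₁=-0.001, ω₁=0.199, θ₂=-0.017, ω₂=0.174
apply F[33]=+0.576 → step 34: x=0.100, v=-0.322, θ₁=0.002, ω₁=0.175, θ₂=-0.013, ω₂=0.163
apply F[34]=+0.616 → step 35: x=0.093, v=-0.310, θ₁=0.006, ω₁=0.154, θ₂=-0.010, ω₂=0.153
apply F[35]=+0.647 → step 36: x=0.087, v=-0.299, θ₁=0.009, ω₁=0.134, θ₂=-0.007, ω₂=0.142
Max |angle| over trajectory = 0.215 rad; bound = 0.285 → within bound.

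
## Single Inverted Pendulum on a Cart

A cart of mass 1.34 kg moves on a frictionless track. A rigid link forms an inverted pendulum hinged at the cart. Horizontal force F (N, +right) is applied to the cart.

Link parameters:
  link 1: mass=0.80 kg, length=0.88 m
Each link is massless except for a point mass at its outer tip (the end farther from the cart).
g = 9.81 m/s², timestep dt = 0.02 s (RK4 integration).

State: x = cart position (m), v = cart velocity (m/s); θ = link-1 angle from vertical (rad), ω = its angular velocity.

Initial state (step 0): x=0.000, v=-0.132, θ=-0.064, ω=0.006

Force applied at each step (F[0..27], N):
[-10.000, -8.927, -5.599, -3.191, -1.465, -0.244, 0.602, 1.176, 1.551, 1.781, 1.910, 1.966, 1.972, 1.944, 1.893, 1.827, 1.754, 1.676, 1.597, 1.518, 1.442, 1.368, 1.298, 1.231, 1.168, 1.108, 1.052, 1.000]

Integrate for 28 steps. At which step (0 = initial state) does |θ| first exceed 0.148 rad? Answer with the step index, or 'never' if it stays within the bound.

Answer: never

Derivation:
apply F[0]=-10.000 → step 1: x=-0.004, v=-0.274, θ=-0.062, ω=0.152
apply F[1]=-8.927 → step 2: x=-0.011, v=-0.399, θ=-0.058, ω=0.282
apply F[2]=-5.599 → step 3: x=-0.020, v=-0.476, θ=-0.052, ω=0.357
apply F[3]=-3.191 → step 4: x=-0.029, v=-0.519, θ=-0.044, ω=0.394
apply F[4]=-1.465 → step 5: x=-0.040, v=-0.536, θ=-0.036, ω=0.404
apply F[5]=-0.244 → step 6: x=-0.051, v=-0.536, θ=-0.028, ω=0.397
apply F[6]=+0.602 → step 7: x=-0.061, v=-0.524, θ=-0.020, ω=0.378
apply F[7]=+1.176 → step 8: x=-0.072, v=-0.504, θ=-0.013, ω=0.353
apply F[8]=+1.551 → step 9: x=-0.081, v=-0.480, θ=-0.006, ω=0.323
apply F[9]=+1.781 → step 10: x=-0.091, v=-0.453, θ=-0.000, ω=0.291
apply F[10]=+1.910 → step 11: x=-0.100, v=-0.425, θ=0.005, ω=0.260
apply F[11]=+1.966 → step 12: x=-0.108, v=-0.396, θ=0.010, ω=0.229
apply F[12]=+1.972 → step 13: x=-0.115, v=-0.368, θ=0.014, ω=0.200
apply F[13]=+1.944 → step 14: x=-0.123, v=-0.341, θ=0.018, ω=0.173
apply F[14]=+1.893 → step 15: x=-0.129, v=-0.315, θ=0.021, ω=0.148
apply F[15]=+1.827 → step 16: x=-0.135, v=-0.291, θ=0.024, ω=0.125
apply F[16]=+1.754 → step 17: x=-0.141, v=-0.268, θ=0.026, ω=0.104
apply F[17]=+1.676 → step 18: x=-0.146, v=-0.246, θ=0.028, ω=0.086
apply F[18]=+1.597 → step 19: x=-0.151, v=-0.225, θ=0.030, ω=0.069
apply F[19]=+1.518 → step 20: x=-0.155, v=-0.206, θ=0.031, ω=0.054
apply F[20]=+1.442 → step 21: x=-0.159, v=-0.189, θ=0.032, ω=0.041
apply F[21]=+1.368 → step 22: x=-0.162, v=-0.172, θ=0.033, ω=0.029
apply F[22]=+1.298 → step 23: x=-0.166, v=-0.156, θ=0.033, ω=0.019
apply F[23]=+1.231 → step 24: x=-0.169, v=-0.142, θ=0.034, ω=0.010
apply F[24]=+1.168 → step 25: x=-0.171, v=-0.128, θ=0.034, ω=0.002
apply F[25]=+1.108 → step 26: x=-0.174, v=-0.116, θ=0.034, ω=-0.005
apply F[26]=+1.052 → step 27: x=-0.176, v=-0.104, θ=0.033, ω=-0.010
apply F[27]=+1.000 → step 28: x=-0.178, v=-0.093, θ=0.033, ω=-0.015
max |θ| = 0.064 ≤ 0.148 over all 29 states.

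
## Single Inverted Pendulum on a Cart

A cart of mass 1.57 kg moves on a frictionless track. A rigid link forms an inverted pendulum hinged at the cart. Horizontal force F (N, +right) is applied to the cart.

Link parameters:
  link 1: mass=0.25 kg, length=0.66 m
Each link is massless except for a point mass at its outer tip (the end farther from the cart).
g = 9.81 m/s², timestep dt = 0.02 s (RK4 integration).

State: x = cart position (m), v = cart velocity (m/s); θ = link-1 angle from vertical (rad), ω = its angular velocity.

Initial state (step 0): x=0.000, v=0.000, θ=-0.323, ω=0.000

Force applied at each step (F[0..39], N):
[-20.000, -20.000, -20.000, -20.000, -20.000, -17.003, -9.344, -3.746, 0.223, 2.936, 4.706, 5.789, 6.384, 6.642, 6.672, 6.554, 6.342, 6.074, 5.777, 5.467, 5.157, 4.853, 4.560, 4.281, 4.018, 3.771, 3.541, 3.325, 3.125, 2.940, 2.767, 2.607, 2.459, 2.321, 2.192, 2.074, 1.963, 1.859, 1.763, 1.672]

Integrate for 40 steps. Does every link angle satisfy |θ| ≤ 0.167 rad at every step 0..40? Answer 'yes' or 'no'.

apply F[0]=-20.000 → step 1: x=-0.002, v=-0.242, θ=-0.320, ω=0.253
apply F[1]=-20.000 → step 2: x=-0.010, v=-0.483, θ=-0.313, ω=0.509
apply F[2]=-20.000 → step 3: x=-0.022, v=-0.726, θ=-0.300, ω=0.769
apply F[3]=-20.000 → step 4: x=-0.039, v=-0.969, θ=-0.282, ω=1.037
apply F[4]=-20.000 → step 5: x=-0.061, v=-1.214, θ=-0.259, ω=1.315
apply F[5]=-17.003 → step 6: x=-0.087, v=-1.422, θ=-0.230, ω=1.549
apply F[6]=-9.344 → step 7: x=-0.116, v=-1.535, θ=-0.198, ω=1.653
apply F[7]=-3.746 → step 8: x=-0.148, v=-1.578, θ=-0.165, ω=1.663
apply F[8]=+0.223 → step 9: x=-0.179, v=-1.572, θ=-0.132, ω=1.610
apply F[9]=+2.936 → step 10: x=-0.210, v=-1.531, θ=-0.101, ω=1.514
apply F[10]=+4.706 → step 11: x=-0.240, v=-1.469, θ=-0.072, ω=1.395
apply F[11]=+5.789 → step 12: x=-0.269, v=-1.394, θ=-0.045, ω=1.264
apply F[12]=+6.384 → step 13: x=-0.296, v=-1.312, θ=-0.021, ω=1.129
apply F[13]=+6.642 → step 14: x=-0.321, v=-1.227, θ=-0.000, ω=0.998
apply F[14]=+6.672 → step 15: x=-0.345, v=-1.142, θ=0.019, ω=0.872
apply F[15]=+6.554 → step 16: x=-0.367, v=-1.059, θ=0.035, ω=0.755
apply F[16]=+6.342 → step 17: x=-0.387, v=-0.980, θ=0.049, ω=0.647
apply F[17]=+6.074 → step 18: x=-0.406, v=-0.904, θ=0.061, ω=0.549
apply F[18]=+5.777 → step 19: x=-0.424, v=-0.833, θ=0.071, ω=0.461
apply F[19]=+5.467 → step 20: x=-0.440, v=-0.766, θ=0.079, ω=0.381
apply F[20]=+5.157 → step 21: x=-0.454, v=-0.702, θ=0.086, ω=0.311
apply F[21]=+4.853 → step 22: x=-0.468, v=-0.643, θ=0.092, ω=0.248
apply F[22]=+4.560 → step 23: x=-0.480, v=-0.588, θ=0.096, ω=0.193
apply F[23]=+4.281 → step 24: x=-0.491, v=-0.537, θ=0.100, ω=0.145
apply F[24]=+4.018 → step 25: x=-0.501, v=-0.489, θ=0.102, ω=0.102
apply F[25]=+3.771 → step 26: x=-0.511, v=-0.444, θ=0.104, ω=0.065
apply F[26]=+3.541 → step 27: x=-0.519, v=-0.402, θ=0.105, ω=0.033
apply F[27]=+3.325 → step 28: x=-0.527, v=-0.363, θ=0.105, ω=0.006
apply F[28]=+3.125 → step 29: x=-0.534, v=-0.327, θ=0.105, ω=-0.018
apply F[29]=+2.940 → step 30: x=-0.540, v=-0.293, θ=0.104, ω=-0.038
apply F[30]=+2.767 → step 31: x=-0.546, v=-0.261, θ=0.104, ω=-0.056
apply F[31]=+2.607 → step 32: x=-0.550, v=-0.231, θ=0.102, ω=-0.070
apply F[32]=+2.459 → step 33: x=-0.555, v=-0.203, θ=0.101, ω=-0.083
apply F[33]=+2.321 → step 34: x=-0.559, v=-0.176, θ=0.099, ω=-0.093
apply F[34]=+2.192 → step 35: x=-0.562, v=-0.151, θ=0.097, ω=-0.101
apply F[35]=+2.074 → step 36: x=-0.565, v=-0.128, θ=0.095, ω=-0.108
apply F[36]=+1.963 → step 37: x=-0.567, v=-0.106, θ=0.093, ω=-0.113
apply F[37]=+1.859 → step 38: x=-0.569, v=-0.085, θ=0.090, ω=-0.118
apply F[38]=+1.763 → step 39: x=-0.570, v=-0.065, θ=0.088, ω=-0.121
apply F[39]=+1.672 → step 40: x=-0.572, v=-0.047, θ=0.086, ω=-0.123
Max |angle| over trajectory = 0.323 rad; bound = 0.167 → exceeded.

Answer: no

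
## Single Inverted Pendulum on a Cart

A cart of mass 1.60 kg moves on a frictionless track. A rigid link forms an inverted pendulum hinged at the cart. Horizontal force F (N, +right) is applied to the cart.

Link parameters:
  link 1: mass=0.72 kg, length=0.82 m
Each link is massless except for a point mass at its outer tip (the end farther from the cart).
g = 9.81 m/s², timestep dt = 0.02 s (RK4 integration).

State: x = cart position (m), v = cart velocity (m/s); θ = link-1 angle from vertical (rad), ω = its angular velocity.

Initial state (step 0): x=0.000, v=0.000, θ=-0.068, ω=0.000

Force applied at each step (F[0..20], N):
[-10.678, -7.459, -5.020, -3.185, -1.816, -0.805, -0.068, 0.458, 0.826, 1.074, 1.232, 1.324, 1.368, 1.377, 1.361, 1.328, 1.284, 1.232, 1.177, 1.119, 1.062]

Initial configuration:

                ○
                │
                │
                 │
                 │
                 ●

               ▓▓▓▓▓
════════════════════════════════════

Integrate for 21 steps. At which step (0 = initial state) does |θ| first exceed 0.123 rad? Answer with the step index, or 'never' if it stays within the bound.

apply F[0]=-10.678 → step 1: x=-0.001, v=-0.127, θ=-0.067, ω=0.139
apply F[1]=-7.459 → step 2: x=-0.005, v=-0.215, θ=-0.063, ω=0.230
apply F[2]=-5.020 → step 3: x=-0.010, v=-0.272, θ=-0.058, ω=0.285
apply F[3]=-3.185 → step 4: x=-0.015, v=-0.307, θ=-0.052, ω=0.314
apply F[4]=-1.816 → step 5: x=-0.022, v=-0.325, θ=-0.045, ω=0.325
apply F[5]=-0.805 → step 6: x=-0.028, v=-0.332, θ=-0.039, ω=0.323
apply F[6]=-0.068 → step 7: x=-0.035, v=-0.330, θ=-0.033, ω=0.312
apply F[7]=+0.458 → step 8: x=-0.041, v=-0.321, θ=-0.027, ω=0.294
apply F[8]=+0.826 → step 9: x=-0.048, v=-0.309, θ=-0.021, ω=0.274
apply F[9]=+1.074 → step 10: x=-0.054, v=-0.294, θ=-0.016, ω=0.251
apply F[10]=+1.232 → step 11: x=-0.059, v=-0.277, θ=-0.011, ω=0.228
apply F[11]=+1.324 → step 12: x=-0.065, v=-0.260, θ=-0.007, ω=0.204
apply F[12]=+1.368 → step 13: x=-0.070, v=-0.242, θ=-0.003, ω=0.182
apply F[13]=+1.377 → step 14: x=-0.074, v=-0.225, θ=0.001, ω=0.161
apply F[14]=+1.361 → step 15: x=-0.079, v=-0.208, θ=0.004, ω=0.141
apply F[15]=+1.328 → step 16: x=-0.083, v=-0.192, θ=0.006, ω=0.122
apply F[16]=+1.284 → step 17: x=-0.086, v=-0.177, θ=0.009, ω=0.105
apply F[17]=+1.232 → step 18: x=-0.090, v=-0.162, θ=0.011, ω=0.090
apply F[18]=+1.177 → step 19: x=-0.093, v=-0.149, θ=0.012, ω=0.076
apply F[19]=+1.119 → step 20: x=-0.096, v=-0.136, θ=0.014, ω=0.063
apply F[20]=+1.062 → step 21: x=-0.098, v=-0.124, θ=0.015, ω=0.052
max |θ| = 0.068 ≤ 0.123 over all 22 states.

Answer: never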